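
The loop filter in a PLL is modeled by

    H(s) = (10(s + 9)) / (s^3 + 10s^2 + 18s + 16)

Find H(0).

H(0) = 45/8 ≈ 5.625

Set s = 0: H(0) = (90) / (16) = 45/8.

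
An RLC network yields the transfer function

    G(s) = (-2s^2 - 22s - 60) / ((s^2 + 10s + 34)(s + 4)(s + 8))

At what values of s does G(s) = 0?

Set the numerator to zero: -2s^2 - 22s - 60 = 0, i.e. -2·(s^2 + 11s + 30) = 0.
Factoring: (s + 6)(s + 5) = 0.

s = -6, -5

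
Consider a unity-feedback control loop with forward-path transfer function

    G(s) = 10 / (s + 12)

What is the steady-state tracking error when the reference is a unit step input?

e_ss = 0.5455

G(s) has no poles at the origin.
This is a Type 0 system. Kp = lim_{s→0} G(s) = 10/12 = 5/6.
e_ss = 1/(1 + Kp) = 1/(1 + 5/6) = 6/11 ≈ 0.5455.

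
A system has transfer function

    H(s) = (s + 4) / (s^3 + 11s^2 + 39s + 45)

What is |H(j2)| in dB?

Substitute s = j2: numerator = 4 + j2, denominator = 1 + j70.
|H(j2)| = |4 + j2| / |1 + j70| = 4.4721 / 70.007 ≈ 0.06388.
In decibels: 20·log₁₀(0.06388) ≈ -23.9 dB.

|H(j2)|_dB ≈ -23.9 dB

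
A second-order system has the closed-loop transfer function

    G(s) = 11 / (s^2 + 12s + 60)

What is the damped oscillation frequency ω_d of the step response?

Comparing s^2 + 12s + 60 to s^2 + 2ζωₙs + ωₙ²: ωₙ = √60 ≈ 7.746 rad/s and ζ = 12/(2·√60) ≈ 0.7746.
ζωₙ = 12/2 = 6, so ω_d = ωₙ√(1−ζ²) = √(ωₙ² − (ζωₙ)²) = √(60 − 6²) = √24 ≈ 4.899 rad/s.

ω_d ≈ 4.899 rad/s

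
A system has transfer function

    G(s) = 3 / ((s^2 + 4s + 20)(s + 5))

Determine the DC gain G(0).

At s = 0 each factor (s + a) contributes a and each (s^2 + bs + c) contributes c.
G(0) = 3·1 / ((20) · (5)) = 3/100 = 3/100.

G(0) = 3/100 ≈ 0.03000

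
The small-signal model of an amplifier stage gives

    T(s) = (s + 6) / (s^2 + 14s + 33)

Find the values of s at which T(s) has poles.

The poles are the roots of the denominator s^2 + 14s + 33 = 0.
Factoring: (s + 11)(s + 3) = 0, so s = -11 and s = -3.

s = -11, -3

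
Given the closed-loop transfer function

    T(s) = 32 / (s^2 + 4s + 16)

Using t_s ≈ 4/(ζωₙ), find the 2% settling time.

Comparing s^2 + 4s + 16 to s^2 + 2ζωₙs + ωₙ²: ωₙ = 4 rad/s and ζ = 4/(2·4) = 0.5.
ζωₙ = 4/2 = 2, so t_s ≈ 4/(ζωₙ) = 4/2 = 2 s.

t_s ≈ 2 s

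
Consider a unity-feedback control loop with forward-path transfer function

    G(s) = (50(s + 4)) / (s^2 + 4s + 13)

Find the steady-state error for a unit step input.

e_ss = 0.06103

G(s) has no poles at the origin.
This is a Type 0 system. Kp = lim_{s→0} G(s) = 200/13.
e_ss = 1/(1 + Kp) = 1/(1 + 200/13) = 13/213 ≈ 0.06103.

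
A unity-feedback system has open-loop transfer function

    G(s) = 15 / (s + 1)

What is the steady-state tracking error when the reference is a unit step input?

e_ss = 0.06250

G(s) has no poles at the origin.
This is a Type 0 system. Kp = lim_{s→0} G(s) = 15/1.
e_ss = 1/(1 + Kp) = 1/(1 + 15) = 1/16 ≈ 0.06250.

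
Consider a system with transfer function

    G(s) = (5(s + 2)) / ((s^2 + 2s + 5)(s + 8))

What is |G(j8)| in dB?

|G(j8)|_dB ≈ -24.5 dB

Substitute s = j8: numerator = 10 + j40, denominator = -600 - j344.
|G(j8)| = |10 + j40| / |-600 - j344| = 41.231 / 691.62 ≈ 0.05962.
In decibels: 20·log₁₀(0.05962) ≈ -24.5 dB.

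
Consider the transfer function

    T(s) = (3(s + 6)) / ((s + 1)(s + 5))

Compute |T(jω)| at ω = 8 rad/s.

Substitute s = j8: numerator = 18 + j24, denominator = -59 + j48.
|T(j8)| = |18 + j24| / |-59 + j48| = 30 / 76.059 ≈ 0.3944.

|T(j8)| ≈ 0.3944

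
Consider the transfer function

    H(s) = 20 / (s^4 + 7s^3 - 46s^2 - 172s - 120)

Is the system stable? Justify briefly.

unstable

The denominator s^4 + 7s^3 - 46s^2 - 172s - 120 factors as (s + 10)(s + 2)(s + 1)(s - 6), giving poles at s = -10, -2, -1, 6.
Since the pole(s) at s = 6 lie in the right half-plane, the system is unstable.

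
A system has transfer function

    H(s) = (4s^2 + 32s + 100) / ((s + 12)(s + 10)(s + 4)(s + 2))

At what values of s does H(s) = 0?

s = -4 ± 3j

Set the numerator to zero: 4s^2 + 32s + 100 = 0, i.e. 4·(s^2 + 8s + 25) = 0.
Factoring: (s^2 + 8s + 25) = 0.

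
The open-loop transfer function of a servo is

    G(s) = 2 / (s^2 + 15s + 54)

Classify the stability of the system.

stable

The denominator s^2 + 15s + 54 factors as (s + 6)(s + 9), giving poles at s = -6, -9.
Since all poles lie strictly in the left half-plane, the system is stable.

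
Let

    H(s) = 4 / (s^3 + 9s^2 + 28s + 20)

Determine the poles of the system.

The poles are the roots of the denominator s^3 + 9s^2 + 28s + 20 = 0.
Trying s = -1: the polynomial evaluates to 0, so (s + 1) is a factor.
Dividing out leaves s^2 + 8s + 20 = 0.
The quadratic formula then gives s = -4 ± 2j.

s = -4 + 2j, -4 - 2j, -1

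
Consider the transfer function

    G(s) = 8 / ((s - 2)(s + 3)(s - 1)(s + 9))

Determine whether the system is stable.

unstable

The poles can be read from the denominator factors: s = 2, -3, 1, -9.
Since the pole(s) at s = 2, 1 lie in the right half-plane, the system is unstable.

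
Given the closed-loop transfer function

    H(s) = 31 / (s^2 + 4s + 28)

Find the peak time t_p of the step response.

t_p ≈ 0.6413 s

Comparing s^2 + 4s + 28 to s^2 + 2ζωₙs + ωₙ²: ωₙ = √28 ≈ 5.292 rad/s and ζ = 4/(2·√28) ≈ 0.3780.
ζωₙ = 4/2 = 2, so ω_d = ωₙ√(1−ζ²) = √(ωₙ² − (ζωₙ)²) = √(28 − 2²) = √24 ≈ 4.899 rad/s.
t_p = π/ω_d = π/4.899 ≈ 0.6413 s.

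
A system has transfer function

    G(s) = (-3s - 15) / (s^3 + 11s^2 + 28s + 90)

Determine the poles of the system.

The poles are the roots of the denominator s^3 + 11s^2 + 28s + 90 = 0.
Trying s = -9: the polynomial evaluates to 0, so (s + 9) is a factor.
Dividing out leaves s^2 + 2s + 10 = 0.
The quadratic formula then gives s = -1 ± 3j.

s = -1 ± 3j, -9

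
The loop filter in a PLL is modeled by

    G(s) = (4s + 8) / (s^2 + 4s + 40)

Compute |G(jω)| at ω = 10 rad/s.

Substitute s = j10: numerator = 8 + j40, denominator = -60 + j40.
|G(j10)| = |8 + j40| / |-60 + j40| = 40.792 / 72.111 ≈ 0.5657.

|G(j10)| ≈ 0.5657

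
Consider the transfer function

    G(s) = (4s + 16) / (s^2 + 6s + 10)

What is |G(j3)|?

|G(j3)| ≈ 1.109

Substitute s = j3: numerator = 16 + j12, denominator = 1 + j18.
|G(j3)| = |16 + j12| / |1 + j18| = 20 / 18.028 ≈ 1.109.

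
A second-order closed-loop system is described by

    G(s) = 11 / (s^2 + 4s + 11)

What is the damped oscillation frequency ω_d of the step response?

Comparing s^2 + 4s + 11 to s^2 + 2ζωₙs + ωₙ²: ωₙ = √11 ≈ 3.317 rad/s and ζ = 4/(2·√11) ≈ 0.6030.
ζωₙ = 4/2 = 2, so ω_d = ωₙ√(1−ζ²) = √(ωₙ² − (ζωₙ)²) = √(11 − 2²) = √7 ≈ 2.646 rad/s.

ω_d ≈ 2.646 rad/s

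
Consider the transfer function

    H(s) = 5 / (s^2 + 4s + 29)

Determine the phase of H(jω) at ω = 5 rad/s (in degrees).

∠H(j5) ≈ -78.69°

At s = j5: numerator = 5, denominator = 4 + j20.
∠H = ∠num − ∠den = 0° − (78.690°) = -78.69°.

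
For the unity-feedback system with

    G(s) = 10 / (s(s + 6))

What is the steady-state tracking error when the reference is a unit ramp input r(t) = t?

e_ss = 0.6000

G(s) has one pole at the origin.
This is a Type 1 system. Kv = lim_{s→0} s·G(s) = 10/6 = 5/3.
e_ss = 1/Kv = 1/(5/3) = 3/5 ≈ 0.6000.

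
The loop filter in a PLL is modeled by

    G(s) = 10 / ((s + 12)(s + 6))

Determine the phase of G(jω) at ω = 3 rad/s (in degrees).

∠G(j3) ≈ -40.60°

At s = j3: numerator = 10, denominator = 63 + j54.
∠G = ∠num − ∠den = 0° − (40.601°) = -40.60°.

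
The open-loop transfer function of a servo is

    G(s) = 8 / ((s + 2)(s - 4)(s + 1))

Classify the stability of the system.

unstable

The poles can be read from the denominator factors: s = -2, 4, -1.
Since the pole(s) at s = 4 lie in the right half-plane, the system is unstable.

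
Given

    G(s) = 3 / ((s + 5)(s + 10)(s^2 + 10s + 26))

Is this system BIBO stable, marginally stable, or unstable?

The poles can be read from the denominator factors: s = -5, -10, -5 + j, -5 - j.
Since all poles lie strictly in the left half-plane, the system is stable.

stable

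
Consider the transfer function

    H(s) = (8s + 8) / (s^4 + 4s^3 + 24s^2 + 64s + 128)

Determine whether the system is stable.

The denominator s^4 + 4s^3 + 24s^2 + 64s + 128 factors as (s^2 + 16)(s^2 + 4s + 8), giving poles at s = ±4j, -2 ± 2j.
Since the simple pole(s) at s = ±4j lie on the jω-axis with none in the right half-plane, the system is marginally stable.

marginally stable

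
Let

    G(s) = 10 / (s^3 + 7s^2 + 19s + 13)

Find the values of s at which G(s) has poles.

s = -3 + 2j, -3 - 2j, -1

The poles are the roots of the denominator s^3 + 7s^2 + 19s + 13 = 0.
Trying s = -1: the polynomial evaluates to 0, so (s + 1) is a factor.
Dividing out leaves s^2 + 6s + 13 = 0.
The quadratic formula then gives s = -3 ± 2j.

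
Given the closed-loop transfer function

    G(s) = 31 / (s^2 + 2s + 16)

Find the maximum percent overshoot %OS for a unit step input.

%OS ≈ 44.4%

Comparing s^2 + 2s + 16 to s^2 + 2ζωₙs + ωₙ²: ωₙ = 4 rad/s and ζ = 2/(2·4) = 0.25.
%OS = 100·exp(−πζ/√(1−ζ²)) = 100·exp(−π·0.25/√(1−0.25²)) ≈ 44.4%.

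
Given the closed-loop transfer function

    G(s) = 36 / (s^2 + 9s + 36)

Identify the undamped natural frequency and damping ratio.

ωₙ = 6 rad/s, ζ = 0.75

Compare the denominator to the standard form s^2 + 2ζωₙs + ωₙ².
ωₙ² = 36, so ωₙ = 6 rad/s.
2ζωₙ = 9, so ζ = 9/(2·6) = 0.75.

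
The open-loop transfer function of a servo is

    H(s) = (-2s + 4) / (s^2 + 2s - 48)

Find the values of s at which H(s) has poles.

s = 6, -8

The poles are the roots of the denominator s^2 + 2s - 48 = 0.
Factoring: (s - 6)(s + 8) = 0, so s = 6 and s = -8.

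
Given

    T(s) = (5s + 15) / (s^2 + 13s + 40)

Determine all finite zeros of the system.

s = -3

Set the numerator to zero: 5s + 15 = 0, i.e. 5·(s + 3) = 0.
So s = -3.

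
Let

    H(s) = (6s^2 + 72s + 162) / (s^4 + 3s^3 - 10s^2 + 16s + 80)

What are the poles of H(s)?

s = -2, 2 ± 2j, -5

The poles are the roots of the denominator s^4 + 3s^3 - 10s^2 + 16s + 80 = 0.
Trying s = -2: the polynomial evaluates to 0, so (s + 2) is a factor.
Dividing out leaves s^3 + s^2 - 12s + 40 = 0.
This factors further as (s^2 - 4s + 8)(s + 5) = 0.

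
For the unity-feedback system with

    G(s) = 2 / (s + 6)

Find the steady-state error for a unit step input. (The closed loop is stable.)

e_ss = 0.7500

G(s) has no poles at the origin.
This is a Type 0 system. Kp = lim_{s→0} G(s) = 2/6 = 1/3.
e_ss = 1/(1 + Kp) = 1/(1 + 1/3) = 3/4 ≈ 0.7500.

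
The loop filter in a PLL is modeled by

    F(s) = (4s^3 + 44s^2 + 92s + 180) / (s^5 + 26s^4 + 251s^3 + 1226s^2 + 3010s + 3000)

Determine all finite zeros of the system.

s = -9, -1 + 2j, -1 - 2j

Set the numerator to zero: 4s^3 + 44s^2 + 92s + 180 = 0, i.e. 4·(s^3 + 11s^2 + 23s + 45) = 0.
Factoring: (s + 9)(s^2 + 2s + 5) = 0.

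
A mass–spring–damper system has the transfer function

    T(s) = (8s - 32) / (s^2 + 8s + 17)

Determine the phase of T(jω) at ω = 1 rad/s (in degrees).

At s = j1: numerator = -32 + j8, denominator = 16 + j8.
∠T = ∠num − ∠den = 165.96° − (26.565°) = 139.4°.

∠T(j1) ≈ 139.4°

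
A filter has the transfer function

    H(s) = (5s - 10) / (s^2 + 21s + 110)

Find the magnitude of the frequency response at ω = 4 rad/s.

Substitute s = j4: numerator = -10 + j20, denominator = 94 + j84.
|H(j4)| = |-10 + j20| / |94 + j84| = 22.361 / 126.06 ≈ 0.1774.

|H(j4)| ≈ 0.1774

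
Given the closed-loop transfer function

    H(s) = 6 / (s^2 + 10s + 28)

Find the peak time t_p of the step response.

Comparing s^2 + 10s + 28 to s^2 + 2ζωₙs + ωₙ²: ωₙ = √28 ≈ 5.292 rad/s and ζ = 10/(2·√28) ≈ 0.9449.
ζωₙ = 10/2 = 5, so ω_d = ωₙ√(1−ζ²) = √(ωₙ² − (ζωₙ)²) = √(28 − 5²) = √3 ≈ 1.732 rad/s.
t_p = π/ω_d = π/1.732 ≈ 1.814 s.

t_p ≈ 1.814 s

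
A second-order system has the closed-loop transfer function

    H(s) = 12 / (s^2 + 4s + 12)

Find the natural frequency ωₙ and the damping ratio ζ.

ωₙ ≈ 3.464 rad/s, ζ ≈ 0.5774

Compare the denominator to the standard form s^2 + 2ζωₙs + ωₙ².
ωₙ² = 12, so ωₙ = √12 ≈ 3.464 rad/s.
2ζωₙ = 4, so ζ = 4/(2·√12) ≈ 0.5774.
With ζ = 0.5774 the response is underdamped.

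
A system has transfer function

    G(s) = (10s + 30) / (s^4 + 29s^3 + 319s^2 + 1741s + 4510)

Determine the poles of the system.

s = -4 ± 5j, -10, -11

The poles are the roots of the denominator s^4 + 29s^3 + 319s^2 + 1741s + 4510 = 0.
Trying s = -10: the polynomial evaluates to 0, so (s + 10) is a factor.
Dividing out leaves s^3 + 19s^2 + 129s + 451 = 0.
This factors further as (s^2 + 8s + 41)(s + 11) = 0.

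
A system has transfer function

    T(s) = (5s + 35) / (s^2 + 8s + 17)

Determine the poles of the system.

s = -4 ± j

The poles are the roots of the denominator s^2 + 8s + 17 = 0.
Using the quadratic formula: s = (-8 ± √(-4))/2 = -4 ± 1j.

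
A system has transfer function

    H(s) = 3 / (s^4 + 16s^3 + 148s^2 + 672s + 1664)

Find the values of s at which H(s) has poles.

The poles are the roots of the denominator s^4 + 16s^3 + 148s^2 + 672s + 1664 = 0.
No real roots exist; factor into two real quadratics: (s^2 + 8s + 52)(s^2 + 8s + 32) = 0.
Each quadratic gives a conjugate pair via the quadratic formula.

s = -4 + 6j, -4 - 6j, -4 + 4j, -4 - 4j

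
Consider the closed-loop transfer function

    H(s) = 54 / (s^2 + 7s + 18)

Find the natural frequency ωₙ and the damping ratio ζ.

ωₙ ≈ 4.243 rad/s, ζ ≈ 0.8250

Compare the denominator to the standard form s^2 + 2ζωₙs + ωₙ².
ωₙ² = 18, so ωₙ = √18 ≈ 4.243 rad/s.
2ζωₙ = 7, so ζ = 7/(2·√18) ≈ 0.8250.
With ζ = 0.8250 the response is underdamped.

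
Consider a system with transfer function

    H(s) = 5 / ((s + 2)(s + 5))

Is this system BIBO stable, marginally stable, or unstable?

The poles can be read from the denominator factors: s = -2, -5.
Since all poles lie strictly in the left half-plane, the system is stable.

stable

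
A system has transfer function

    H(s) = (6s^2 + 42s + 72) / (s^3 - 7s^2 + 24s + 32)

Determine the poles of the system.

The poles are the roots of the denominator s^3 - 7s^2 + 24s + 32 = 0.
Trying s = -1: the polynomial evaluates to 0, so (s + 1) is a factor.
Dividing out leaves s^2 - 8s + 32 = 0.
The quadratic formula then gives s = 4 ± 4j.

s = 4 ± 4j, -1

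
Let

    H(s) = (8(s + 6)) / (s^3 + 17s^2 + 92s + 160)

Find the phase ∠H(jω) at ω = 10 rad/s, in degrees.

At s = j10: numerator = 48 + j80, denominator = -1540 - j80.
∠H = ∠num − ∠den = 59.036° − (-177.03°) = 236.1°, which wraps to -123.9°.

∠H(j10) ≈ -123.9°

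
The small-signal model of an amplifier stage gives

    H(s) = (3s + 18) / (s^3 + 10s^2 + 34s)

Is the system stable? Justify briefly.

The denominator s^3 + 10s^2 + 34s factors as s(s^2 + 10s + 34), giving poles at s = 0, -5 ± 3j.
Since the simple pole(s) at s = 0 lie on the jω-axis with none in the right half-plane, the system is marginally stable.

marginally stable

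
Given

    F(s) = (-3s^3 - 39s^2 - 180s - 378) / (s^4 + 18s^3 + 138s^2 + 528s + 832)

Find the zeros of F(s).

Set the numerator to zero: -3s^3 - 39s^2 - 180s - 378 = 0, i.e. -3·(s^3 + 13s^2 + 60s + 126) = 0.
Factoring: (s + 7)(s^2 + 6s + 18) = 0.

s = -7, -3 ± 3j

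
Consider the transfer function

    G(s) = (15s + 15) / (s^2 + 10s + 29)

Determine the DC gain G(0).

G(0) = 15/29 ≈ 0.5172

Set s = 0: G(0) = (15) / (29) = 15/29.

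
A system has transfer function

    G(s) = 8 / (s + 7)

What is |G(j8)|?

|G(j8)| ≈ 0.7526

Substitute s = j8: numerator = 8, denominator = 7 + j8.
|G(j8)| = |8| / |7 + j8| = 8 / 10.630 ≈ 0.7526.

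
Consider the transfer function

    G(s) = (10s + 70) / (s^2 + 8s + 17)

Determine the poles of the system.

The poles are the roots of the denominator s^2 + 8s + 17 = 0.
Using the quadratic formula: s = (-8 ± √(-4))/2 = -4 ± 1j.

s = -4 + j, -4 - j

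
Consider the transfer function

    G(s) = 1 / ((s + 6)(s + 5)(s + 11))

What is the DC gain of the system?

Set s = 0: G(0) = (1) / (330) = 1/330.

G(0) = 1/330 ≈ 0.003030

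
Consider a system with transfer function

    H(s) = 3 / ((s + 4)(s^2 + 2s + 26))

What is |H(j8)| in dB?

Substitute s = j8: numerator = 3, denominator = -280 - j240.
|H(j8)| = |3| / |-280 - j240| = 3 / 368.78 ≈ 0.008135.
In decibels: 20·log₁₀(0.008135) ≈ -41.8 dB.

|H(j8)|_dB ≈ -41.8 dB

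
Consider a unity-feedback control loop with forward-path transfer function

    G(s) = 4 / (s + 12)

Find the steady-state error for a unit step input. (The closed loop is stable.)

G(s) has no poles at the origin.
This is a Type 0 system. Kp = lim_{s→0} G(s) = 4/12 = 1/3.
e_ss = 1/(1 + Kp) = 1/(1 + 1/3) = 3/4 ≈ 0.7500.

e_ss = 0.7500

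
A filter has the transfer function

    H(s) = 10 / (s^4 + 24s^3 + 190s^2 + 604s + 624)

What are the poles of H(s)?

s = -2, -12, -5 ± j

The poles are the roots of the denominator s^4 + 24s^3 + 190s^2 + 604s + 624 = 0.
Trying s = -2: the polynomial evaluates to 0, so (s + 2) is a factor.
Dividing out leaves s^3 + 22s^2 + 146s + 312 = 0.
This factors further as (s + 12)(s^2 + 10s + 26) = 0.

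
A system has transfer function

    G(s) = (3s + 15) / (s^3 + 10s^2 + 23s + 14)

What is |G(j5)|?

Substitute s = j5: numerator = 15 + j15, denominator = -236 - j10.
|G(j5)| = |15 + j15| / |-236 - j10| = 21.213 / 236.21 ≈ 0.08981.

|G(j5)| ≈ 0.08981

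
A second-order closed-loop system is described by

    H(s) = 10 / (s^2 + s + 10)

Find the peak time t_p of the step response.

Comparing s^2 + s + 10 to s^2 + 2ζωₙs + ωₙ²: ωₙ = √10 ≈ 3.162 rad/s and ζ = 1/(2·√10) ≈ 0.1581.
ζωₙ = 1/2 = 0.5, so ω_d = ωₙ√(1−ζ²) = √(ωₙ² − (ζωₙ)²) = √(10 − 0.5²) = √9.75 ≈ 3.122 rad/s.
t_p = π/ω_d = π/3.122 ≈ 1.006 s.

t_p ≈ 1.006 s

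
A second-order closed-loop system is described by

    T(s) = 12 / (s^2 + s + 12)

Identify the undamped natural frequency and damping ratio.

Compare the denominator to the standard form s^2 + 2ζωₙs + ωₙ².
ωₙ² = 12, so ωₙ = √12 ≈ 3.464 rad/s.
2ζωₙ = 1, so ζ = 1/(2·√12) ≈ 0.1443.
With ζ = 0.1443 the response is underdamped.

ωₙ ≈ 3.464 rad/s, ζ ≈ 0.1443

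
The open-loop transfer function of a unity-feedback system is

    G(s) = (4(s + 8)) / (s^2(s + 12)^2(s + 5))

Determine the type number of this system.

Type 2

The denominator has 2 factors of s at the origin (free integrators), so this is a Type 2 system.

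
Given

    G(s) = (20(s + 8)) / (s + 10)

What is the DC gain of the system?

At s = 0 each factor (s + a) contributes a and each (s^2 + bs + c) contributes c.
G(0) = 20·(8) / ((10)) = 160/10 = 16.

G(0) = 16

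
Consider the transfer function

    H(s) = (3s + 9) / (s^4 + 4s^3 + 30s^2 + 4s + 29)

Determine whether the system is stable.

marginally stable

The denominator s^4 + 4s^3 + 30s^2 + 4s + 29 factors as (s^2 + 1)(s^2 + 4s + 29), giving poles at s = ±j, -2 ± 5j.
Since the simple pole(s) at s = j, -j lie on the jω-axis with none in the right half-plane, the system is marginally stable.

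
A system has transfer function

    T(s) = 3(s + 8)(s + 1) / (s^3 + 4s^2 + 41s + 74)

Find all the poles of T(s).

s = -1 ± 6j, -2

The poles are the roots of the denominator s^3 + 4s^2 + 41s + 74 = 0.
Trying s = -2: the polynomial evaluates to 0, so (s + 2) is a factor.
Dividing out leaves s^2 + 2s + 37 = 0.
The quadratic formula then gives s = -1 ± 6j.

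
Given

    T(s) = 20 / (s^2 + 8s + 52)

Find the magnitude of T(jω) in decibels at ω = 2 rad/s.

|T(j2)|_dB ≈ -8.06 dB

Substitute s = j2: numerator = 20, denominator = 48 + j16.
|T(j2)| = |20| / |48 + j16| = 20 / 50.596 ≈ 0.3953.
In decibels: 20·log₁₀(0.3953) ≈ -8.06 dB.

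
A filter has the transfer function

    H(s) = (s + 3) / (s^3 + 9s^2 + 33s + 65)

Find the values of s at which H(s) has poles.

s = -2 + 3j, -2 - 3j, -5

The poles are the roots of the denominator s^3 + 9s^2 + 33s + 65 = 0.
Trying s = -5: the polynomial evaluates to 0, so (s + 5) is a factor.
Dividing out leaves s^2 + 4s + 13 = 0.
The quadratic formula then gives s = -2 ± 3j.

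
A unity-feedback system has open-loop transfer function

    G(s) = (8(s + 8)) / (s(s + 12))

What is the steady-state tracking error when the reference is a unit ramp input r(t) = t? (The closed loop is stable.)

G(s) has one pole at the origin.
This is a Type 1 system. Kv = lim_{s→0} s·G(s) = 64/12 = 16/3.
e_ss = 1/Kv = 1/(16/3) = 3/16 ≈ 0.1875.

e_ss = 0.1875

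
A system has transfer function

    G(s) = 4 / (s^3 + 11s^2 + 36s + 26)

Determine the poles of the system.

The poles are the roots of the denominator s^3 + 11s^2 + 36s + 26 = 0.
Trying s = -1: the polynomial evaluates to 0, so (s + 1) is a factor.
Dividing out leaves s^2 + 10s + 26 = 0.
The quadratic formula then gives s = -5 ± 1j.

s = -5 + j, -5 - j, -1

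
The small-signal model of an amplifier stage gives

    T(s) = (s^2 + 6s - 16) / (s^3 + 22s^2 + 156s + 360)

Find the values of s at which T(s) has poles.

s = -10, -6, -6

The poles are the roots of the denominator s^3 + 22s^2 + 156s + 360 = 0.
Trying s = -10: the polynomial evaluates to 0, so (s + 10) is a factor.
Dividing out leaves s^2 + 12s + 36 = 0.
Factoring the quadratic: (s + 6)^2 = 0.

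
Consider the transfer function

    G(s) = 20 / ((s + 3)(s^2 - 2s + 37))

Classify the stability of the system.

unstable

The poles can be read from the denominator factors: s = -3, 1 + 6j, 1 - 6j.
Since the pole(s) at s = 1 + 6j, 1 - 6j lie in the right half-plane, the system is unstable.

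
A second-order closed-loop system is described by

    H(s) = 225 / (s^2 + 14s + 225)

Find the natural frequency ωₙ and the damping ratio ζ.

Compare the denominator to the standard form s^2 + 2ζωₙs + ωₙ².
ωₙ² = 225, so ωₙ = 15 rad/s.
2ζωₙ = 14, so ζ = 14/(2·15) ≈ 0.4667.
With ζ = 0.4667 the response is underdamped.

ωₙ = 15 rad/s, ζ ≈ 0.4667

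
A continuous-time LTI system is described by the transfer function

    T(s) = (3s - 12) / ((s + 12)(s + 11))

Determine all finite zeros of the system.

s = 4

Set the numerator to zero: 3s - 12 = 0, i.e. 3·(s - 4) = 0.
So s = 4.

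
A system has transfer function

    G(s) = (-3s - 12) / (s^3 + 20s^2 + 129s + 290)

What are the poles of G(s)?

The poles are the roots of the denominator s^3 + 20s^2 + 129s + 290 = 0.
Trying s = -10: the polynomial evaluates to 0, so (s + 10) is a factor.
Dividing out leaves s^2 + 10s + 29 = 0.
The quadratic formula then gives s = -5 ± 2j.

s = -5 ± 2j, -10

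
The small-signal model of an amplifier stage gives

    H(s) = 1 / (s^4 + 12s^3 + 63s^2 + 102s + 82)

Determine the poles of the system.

s = -1 + j, -1 - j, -5 + 4j, -5 - 4j

The poles are the roots of the denominator s^4 + 12s^3 + 63s^2 + 102s + 82 = 0.
No real roots exist; factor into two real quadratics: (s^2 + 2s + 2)(s^2 + 10s + 41) = 0.
Each quadratic gives a conjugate pair via the quadratic formula.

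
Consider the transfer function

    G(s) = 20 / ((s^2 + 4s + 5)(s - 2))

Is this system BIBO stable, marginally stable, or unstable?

unstable

The poles can be read from the denominator factors: s = -2 + j, -2 - j, 2.
Since the pole(s) at s = 2 lie in the right half-plane, the system is unstable.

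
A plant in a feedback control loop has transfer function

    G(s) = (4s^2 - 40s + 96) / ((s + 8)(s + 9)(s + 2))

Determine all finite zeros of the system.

s = 4, 6

Set the numerator to zero: 4s^2 - 40s + 96 = 0, i.e. 4·(s^2 - 10s + 24) = 0.
Factoring: (s - 4)(s - 6) = 0.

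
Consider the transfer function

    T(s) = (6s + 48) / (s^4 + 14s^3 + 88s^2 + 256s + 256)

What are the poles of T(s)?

The poles are the roots of the denominator s^4 + 14s^3 + 88s^2 + 256s + 256 = 0.
Trying s = -4: the polynomial evaluates to 0, so (s + 4) is a factor.
Dividing out leaves s^3 + 10s^2 + 48s + 64 = 0.
This factors further as (s^2 + 8s + 32)(s + 2) = 0.

s = -4 + 4j, -4 - 4j, -4, -2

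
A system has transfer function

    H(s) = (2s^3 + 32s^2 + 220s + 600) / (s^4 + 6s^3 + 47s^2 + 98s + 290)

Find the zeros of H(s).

s = -6, -5 ± 5j

Set the numerator to zero: 2s^3 + 32s^2 + 220s + 600 = 0, i.e. 2·(s^3 + 16s^2 + 110s + 300) = 0.
Factoring: (s + 6)(s^2 + 10s + 50) = 0.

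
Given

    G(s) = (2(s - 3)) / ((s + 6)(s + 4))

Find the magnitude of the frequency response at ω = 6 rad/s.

|G(j6)| ≈ 0.2193

Substitute s = j6: numerator = -6 + j12, denominator = -12 + j60.
|G(j6)| = |-6 + j12| / |-12 + j60| = 13.416 / 61.188 ≈ 0.2193.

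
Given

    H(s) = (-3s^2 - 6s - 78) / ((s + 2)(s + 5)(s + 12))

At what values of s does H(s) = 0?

s = -1 ± 5j

Set the numerator to zero: -3s^2 - 6s - 78 = 0, i.e. -3·(s^2 + 2s + 26) = 0.
Factoring: (s^2 + 2s + 26) = 0.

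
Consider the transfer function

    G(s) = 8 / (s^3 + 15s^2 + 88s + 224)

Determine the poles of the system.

The poles are the roots of the denominator s^3 + 15s^2 + 88s + 224 = 0.
Trying s = -7: the polynomial evaluates to 0, so (s + 7) is a factor.
Dividing out leaves s^2 + 8s + 32 = 0.
The quadratic formula then gives s = -4 ± 4j.

s = -4 ± 4j, -7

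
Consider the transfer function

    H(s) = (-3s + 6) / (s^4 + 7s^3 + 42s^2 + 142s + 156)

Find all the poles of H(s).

The poles are the roots of the denominator s^4 + 7s^3 + 42s^2 + 142s + 156 = 0.
Trying s = -2: the polynomial evaluates to 0, so (s + 2) is a factor.
Dividing out leaves s^3 + 5s^2 + 32s + 78 = 0.
This factors further as (s + 3)(s^2 + 2s + 26) = 0.

s = -2, -3, -1 + 5j, -1 - 5j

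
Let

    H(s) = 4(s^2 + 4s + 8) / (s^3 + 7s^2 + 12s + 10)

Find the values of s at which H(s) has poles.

The poles are the roots of the denominator s^3 + 7s^2 + 12s + 10 = 0.
Trying s = -5: the polynomial evaluates to 0, so (s + 5) is a factor.
Dividing out leaves s^2 + 2s + 2 = 0.
The quadratic formula then gives s = -1 ± 1j.

s = -5, -1 ± j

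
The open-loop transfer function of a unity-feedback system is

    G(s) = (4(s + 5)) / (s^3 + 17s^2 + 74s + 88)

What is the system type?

The denominator has no factor of s at the origin — no free integrator — so this is a Type 0 system.

Type 0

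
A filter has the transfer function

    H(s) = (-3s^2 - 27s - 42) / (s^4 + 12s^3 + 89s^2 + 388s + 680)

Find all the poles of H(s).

The poles are the roots of the denominator s^4 + 12s^3 + 89s^2 + 388s + 680 = 0.
No real roots exist; factor into two real quadratics: (s^2 + 4s + 40)(s^2 + 8s + 17) = 0.
Each quadratic gives a conjugate pair via the quadratic formula.

s = -2 + 6j, -2 - 6j, -4 + j, -4 - j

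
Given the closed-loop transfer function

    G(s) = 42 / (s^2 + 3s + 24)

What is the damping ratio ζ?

ζ ≈ 0.3062

Compare the denominator to the standard form s^2 + 2ζωₙs + ωₙ².
ωₙ² = 24, so ωₙ = √24 ≈ 4.899 rad/s.
2ζωₙ = 3, so ζ = 3/(2·√24) ≈ 0.3062.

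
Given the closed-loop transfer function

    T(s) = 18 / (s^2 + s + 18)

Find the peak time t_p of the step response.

Comparing s^2 + s + 18 to s^2 + 2ζωₙs + ωₙ²: ωₙ = √18 ≈ 4.243 rad/s and ζ = 1/(2·√18) ≈ 0.1179.
ζωₙ = 1/2 = 0.5, so ω_d = ωₙ√(1−ζ²) = √(ωₙ² − (ζωₙ)²) = √(18 − 0.5²) = √17.75 ≈ 4.213 rad/s.
t_p = π/ω_d = π/4.213 ≈ 0.7457 s.

t_p ≈ 0.7457 s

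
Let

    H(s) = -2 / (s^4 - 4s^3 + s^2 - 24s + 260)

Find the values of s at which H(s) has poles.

s = 4 ± 2j, -2 ± 3j

The poles are the roots of the denominator s^4 - 4s^3 + s^2 - 24s + 260 = 0.
No real roots exist; factor into two real quadratics: (s^2 - 8s + 20)(s^2 + 4s + 13) = 0.
Each quadratic gives a conjugate pair via the quadratic formula.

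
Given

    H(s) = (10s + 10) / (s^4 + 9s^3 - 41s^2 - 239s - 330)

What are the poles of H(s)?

s = -2 + j, -2 - j, -11, 6

The poles are the roots of the denominator s^4 + 9s^3 - 41s^2 - 239s - 330 = 0.
Trying s = -11: the polynomial evaluates to 0, so (s + 11) is a factor.
Dividing out leaves s^3 - 2s^2 - 19s - 30 = 0.
This factors further as (s^2 + 4s + 5)(s - 6) = 0.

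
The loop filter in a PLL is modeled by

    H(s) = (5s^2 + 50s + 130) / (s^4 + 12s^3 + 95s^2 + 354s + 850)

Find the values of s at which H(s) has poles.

The poles are the roots of the denominator s^4 + 12s^3 + 95s^2 + 354s + 850 = 0.
No real roots exist; factor into two real quadratics: (s^2 + 6s + 25)(s^2 + 6s + 34) = 0.
Each quadratic gives a conjugate pair via the quadratic formula.

s = -3 ± 4j, -3 ± 5j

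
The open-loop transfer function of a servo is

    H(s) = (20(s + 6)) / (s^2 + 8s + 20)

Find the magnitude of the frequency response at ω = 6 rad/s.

Substitute s = j6: numerator = 120 + j120, denominator = -16 + j48.
|H(j6)| = |120 + j120| / |-16 + j48| = 169.71 / 50.596 ≈ 3.354.

|H(j6)| ≈ 3.354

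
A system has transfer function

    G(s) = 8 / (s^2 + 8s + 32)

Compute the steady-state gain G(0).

G(0) = 1/4 ≈ 0.2500

Set s = 0: G(0) = (8) / (32) = 1/4.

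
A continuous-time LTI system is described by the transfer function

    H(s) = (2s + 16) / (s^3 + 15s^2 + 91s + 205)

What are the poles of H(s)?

s = -5 + 4j, -5 - 4j, -5

The poles are the roots of the denominator s^3 + 15s^2 + 91s + 205 = 0.
Trying s = -5: the polynomial evaluates to 0, so (s + 5) is a factor.
Dividing out leaves s^2 + 10s + 41 = 0.
The quadratic formula then gives s = -5 ± 4j.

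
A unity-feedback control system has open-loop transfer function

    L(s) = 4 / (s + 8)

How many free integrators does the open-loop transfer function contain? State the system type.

Type 0

The denominator has no factor of s at the origin — no free integrator — so this is a Type 0 system.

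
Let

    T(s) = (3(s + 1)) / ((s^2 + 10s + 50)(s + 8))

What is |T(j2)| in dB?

|T(j2)|_dB ≈ -35.8 dB

Substitute s = j2: numerator = 3 + j6, denominator = 328 + j252.
|T(j2)| = |3 + j6| / |328 + j252| = 6.7082 / 413.63 ≈ 0.01622.
In decibels: 20·log₁₀(0.01622) ≈ -35.8 dB.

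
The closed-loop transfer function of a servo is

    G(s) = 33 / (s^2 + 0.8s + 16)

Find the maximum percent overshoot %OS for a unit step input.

%OS ≈ 72.9%

Comparing s^2 + 0.8s + 16 to s^2 + 2ζωₙs + ωₙ²: ωₙ = 4 rad/s and ζ = 0.8/(2·4) = 0.1.
%OS = 100·exp(−πζ/√(1−ζ²)) = 100·exp(−π·0.1/√(1−0.1²)) ≈ 72.9%.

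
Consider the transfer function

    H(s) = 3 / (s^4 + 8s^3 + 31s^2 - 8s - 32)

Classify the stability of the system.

The denominator s^4 + 8s^3 + 31s^2 - 8s - 32 factors as (s + 1)(s^2 + 8s + 32)(s - 1), giving poles at s = -1, -4 + 4j, -4 - 4j, 1.
Since the pole(s) at s = 1 lie in the right half-plane, the system is unstable.

unstable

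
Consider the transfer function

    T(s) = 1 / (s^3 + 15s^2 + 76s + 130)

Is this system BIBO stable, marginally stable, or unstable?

stable

The denominator s^3 + 15s^2 + 76s + 130 factors as (s^2 + 10s + 26)(s + 5), giving poles at s = -5 ± j, -5.
Since all poles lie strictly in the left half-plane, the system is stable.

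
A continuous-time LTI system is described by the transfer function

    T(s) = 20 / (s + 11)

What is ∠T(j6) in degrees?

At s = j6: numerator = 20, denominator = 11 + j6.
∠T = ∠num − ∠den = 0° − (28.610°) = -28.61°.

∠T(j6) ≈ -28.61°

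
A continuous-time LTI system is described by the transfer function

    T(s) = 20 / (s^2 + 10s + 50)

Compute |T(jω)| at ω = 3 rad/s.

|T(j3)| ≈ 0.3937

Substitute s = j3: numerator = 20, denominator = 41 + j30.
|T(j3)| = |20| / |41 + j30| = 20 / 50.804 ≈ 0.3937.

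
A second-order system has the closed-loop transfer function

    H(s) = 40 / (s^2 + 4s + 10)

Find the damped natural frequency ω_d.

Comparing s^2 + 4s + 10 to s^2 + 2ζωₙs + ωₙ²: ωₙ = √10 ≈ 3.162 rad/s and ζ = 4/(2·√10) ≈ 0.6325.
ζωₙ = 4/2 = 2, so ω_d = ωₙ√(1−ζ²) = √(ωₙ² − (ζωₙ)²) = √(10 − 2²) = √6 ≈ 2.449 rad/s.

ω_d ≈ 2.449 rad/s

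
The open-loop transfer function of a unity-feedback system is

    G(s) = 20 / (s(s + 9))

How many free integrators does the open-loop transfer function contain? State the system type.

The denominator has 1 factor of s at the origin (free integrator), so this is a Type 1 system.

Type 1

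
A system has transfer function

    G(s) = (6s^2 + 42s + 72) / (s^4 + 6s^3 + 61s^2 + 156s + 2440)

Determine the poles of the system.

The poles are the roots of the denominator s^4 + 6s^3 + 61s^2 + 156s + 2440 = 0.
No real roots exist; factor into two real quadratics: (s^2 - 4s + 40)(s^2 + 10s + 61) = 0.
Each quadratic gives a conjugate pair via the quadratic formula.

s = 2 + 6j, 2 - 6j, -5 + 6j, -5 - 6j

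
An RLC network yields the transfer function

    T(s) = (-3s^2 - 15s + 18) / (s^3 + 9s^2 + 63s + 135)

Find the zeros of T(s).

s = 1, -6

Set the numerator to zero: -3s^2 - 15s + 18 = 0, i.e. -3·(s^2 + 5s - 6) = 0.
Factoring: (s - 1)(s + 6) = 0.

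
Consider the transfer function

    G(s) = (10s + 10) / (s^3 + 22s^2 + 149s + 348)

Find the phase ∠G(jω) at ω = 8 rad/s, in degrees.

∠G(j8) ≈ -64.44°

At s = j8: numerator = 10 + j80, denominator = -1060 + j680.
∠G = ∠num − ∠den = 82.875° − (147.32°) = -64.44°.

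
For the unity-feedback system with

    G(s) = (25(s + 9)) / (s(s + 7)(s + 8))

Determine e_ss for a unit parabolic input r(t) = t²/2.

e_ss = ∞

G(s) has one pole at the origin.
This is a Type 1 system; Ka = lim_{s→0} s^2·G(s) = 0, so the steady-state error for a parabola input is infinite.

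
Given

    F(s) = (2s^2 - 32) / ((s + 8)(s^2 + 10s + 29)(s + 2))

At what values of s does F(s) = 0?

s = -4, 4

Set the numerator to zero: 2s^2 - 32 = 0, i.e. 2·(s^2 - 16) = 0.
Factoring: (s + 4)(s - 4) = 0.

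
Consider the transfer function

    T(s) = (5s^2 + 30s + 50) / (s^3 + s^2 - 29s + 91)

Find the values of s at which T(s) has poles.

The poles are the roots of the denominator s^3 + s^2 - 29s + 91 = 0.
Trying s = -7: the polynomial evaluates to 0, so (s + 7) is a factor.
Dividing out leaves s^2 - 6s + 13 = 0.
The quadratic formula then gives s = 3 ± 2j.

s = -7, 3 + 2j, 3 - 2j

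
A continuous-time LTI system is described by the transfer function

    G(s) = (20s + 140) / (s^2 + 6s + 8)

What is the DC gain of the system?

Set s = 0: G(0) = (140) / (8) = 35/2.

G(0) = 35/2 ≈ 17.50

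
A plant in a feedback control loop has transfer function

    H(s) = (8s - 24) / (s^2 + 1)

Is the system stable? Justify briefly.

marginally stable

The poles can be read from the denominator factors: s = j, -j.
Since the simple pole(s) at s = j, -j lie on the jω-axis with none in the right half-plane, the system is marginally stable.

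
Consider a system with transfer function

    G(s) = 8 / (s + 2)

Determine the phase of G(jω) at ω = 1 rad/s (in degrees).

At s = j1: numerator = 8, denominator = 2 + j1.
∠G = ∠num − ∠den = 0° − (26.565°) = -26.57°.

∠G(j1) ≈ -26.57°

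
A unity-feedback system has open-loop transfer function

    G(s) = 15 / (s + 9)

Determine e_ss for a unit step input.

G(s) has no poles at the origin.
This is a Type 0 system. Kp = lim_{s→0} G(s) = 15/9 = 5/3.
e_ss = 1/(1 + Kp) = 1/(1 + 5/3) = 3/8 ≈ 0.3750.

e_ss = 0.3750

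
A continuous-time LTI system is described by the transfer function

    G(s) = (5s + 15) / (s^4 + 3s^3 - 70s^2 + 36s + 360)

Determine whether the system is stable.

unstable

The denominator s^4 + 3s^3 - 70s^2 + 36s + 360 factors as (s + 10)(s + 2)(s - 3)(s - 6), giving poles at s = -10, -2, 3, 6.
Since the pole(s) at s = 3, 6 lie in the right half-plane, the system is unstable.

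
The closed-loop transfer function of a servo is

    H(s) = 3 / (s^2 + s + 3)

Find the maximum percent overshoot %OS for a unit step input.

Comparing s^2 + s + 3 to s^2 + 2ζωₙs + ωₙ²: ωₙ = √3 ≈ 1.732 rad/s and ζ = 1/(2·√3) ≈ 0.2887.
%OS = 100·exp(−πζ/√(1−ζ²)) = 100·exp(−π·0.2887/√(1−0.2887²)) ≈ 38.8%.

%OS ≈ 38.8%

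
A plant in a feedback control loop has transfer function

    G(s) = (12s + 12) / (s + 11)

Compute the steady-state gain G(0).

G(0) = 12/11 ≈ 1.091

Set s = 0: G(0) = (12) / (11) = 12/11.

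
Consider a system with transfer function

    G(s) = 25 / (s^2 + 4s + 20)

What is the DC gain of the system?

At s = 0 each factor (s + a) contributes a and each (s^2 + bs + c) contributes c.
G(0) = 25·1 / ((20)) = 25/20 = 5/4.

G(0) = 5/4 ≈ 1.250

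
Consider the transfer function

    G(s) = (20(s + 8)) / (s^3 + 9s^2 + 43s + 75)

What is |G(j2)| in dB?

|G(j2)|_dB ≈ 5.53 dB

Substitute s = j2: numerator = 160 + j40, denominator = 39 + j78.
|G(j2)| = |160 + j40| / |39 + j78| = 164.92 / 87.207 ≈ 1.891.
In decibels: 20·log₁₀(1.891) ≈ 5.53 dB.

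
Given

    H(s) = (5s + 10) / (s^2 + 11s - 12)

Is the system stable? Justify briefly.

The denominator s^2 + 11s - 12 factors as (s - 1)(s + 12), giving poles at s = 1, -12.
Since the pole(s) at s = 1 lie in the right half-plane, the system is unstable.

unstable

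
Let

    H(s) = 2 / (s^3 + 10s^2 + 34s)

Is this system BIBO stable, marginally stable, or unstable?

The denominator s^3 + 10s^2 + 34s factors as s(s^2 + 10s + 34), giving poles at s = 0, -5 ± 3j.
Since the simple pole(s) at s = 0 lie on the jω-axis with none in the right half-plane, the system is marginally stable.

marginally stable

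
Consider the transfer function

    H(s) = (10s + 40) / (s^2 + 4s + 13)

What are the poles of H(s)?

The poles are the roots of the denominator s^2 + 4s + 13 = 0.
Using the quadratic formula: s = (-4 ± √(-36))/2 = -2 ± 3j.

s = -2 ± 3j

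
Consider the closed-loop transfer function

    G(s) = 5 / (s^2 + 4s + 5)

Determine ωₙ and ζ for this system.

Compare the denominator to the standard form s^2 + 2ζωₙs + ωₙ².
ωₙ² = 5, so ωₙ = √5 ≈ 2.236 rad/s.
2ζωₙ = 4, so ζ = 4/(2·√5) ≈ 0.8944.
With ζ = 0.8944 the response is underdamped.

ωₙ ≈ 2.236 rad/s, ζ ≈ 0.8944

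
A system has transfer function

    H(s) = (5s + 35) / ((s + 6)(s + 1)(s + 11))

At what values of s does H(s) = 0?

s = -7

Set the numerator to zero: 5s + 35 = 0, i.e. 5·(s + 7) = 0.
So s = -7.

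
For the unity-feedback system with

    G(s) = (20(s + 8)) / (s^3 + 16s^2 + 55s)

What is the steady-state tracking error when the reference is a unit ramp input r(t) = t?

G(s) has one pole at the origin.
This is a Type 1 system. Kv = lim_{s→0} s·G(s) = 160/55 = 32/11.
e_ss = 1/Kv = 1/(32/11) = 11/32 ≈ 0.3438.

e_ss = 0.3438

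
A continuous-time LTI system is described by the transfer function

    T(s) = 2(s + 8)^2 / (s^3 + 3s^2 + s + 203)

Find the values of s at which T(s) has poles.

The poles are the roots of the denominator s^3 + 3s^2 + s + 203 = 0.
Trying s = -7: the polynomial evaluates to 0, so (s + 7) is a factor.
Dividing out leaves s^2 - 4s + 29 = 0.
The quadratic formula then gives s = 2 ± 5j.

s = -7, 2 + 5j, 2 - 5j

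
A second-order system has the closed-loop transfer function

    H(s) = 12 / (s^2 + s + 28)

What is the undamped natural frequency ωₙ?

ωₙ ≈ 5.292 rad/s

Compare the denominator to the standard form s^2 + 2ζωₙs + ωₙ².
ωₙ² = 28, so ωₙ = √28 ≈ 5.292 rad/s.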